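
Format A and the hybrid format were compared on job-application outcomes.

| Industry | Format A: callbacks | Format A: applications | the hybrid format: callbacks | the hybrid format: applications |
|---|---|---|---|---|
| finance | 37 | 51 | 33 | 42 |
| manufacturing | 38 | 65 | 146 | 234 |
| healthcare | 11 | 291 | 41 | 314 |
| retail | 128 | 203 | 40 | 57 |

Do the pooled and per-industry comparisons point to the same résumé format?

Finance: Format A 37/51 = 72.5%, the hybrid format 33/42 = 78.6% → the hybrid format
Manufacturing: Format A 38/65 = 58.5%, the hybrid format 146/234 = 62.4% → the hybrid format
Healthcare: Format A 11/291 = 3.8%, the hybrid format 41/314 = 13.1% → the hybrid format
Retail: Format A 128/203 = 63.1%, the hybrid format 40/57 = 70.2% → the hybrid format
Overall: Format A 214/610 = 35.1%, the hybrid format 260/647 = 40.2% → the hybrid format
The hybrid format wins overall and in every industry group — no reversal.

Yes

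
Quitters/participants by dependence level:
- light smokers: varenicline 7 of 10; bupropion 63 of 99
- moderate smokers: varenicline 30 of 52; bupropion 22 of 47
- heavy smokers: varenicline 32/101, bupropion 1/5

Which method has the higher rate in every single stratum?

Light smokers: varenicline 7/10 = 70.0%, bupropion 63/99 = 63.6% → varenicline
Moderate smokers: varenicline 30/52 = 57.7%, bupropion 22/47 = 46.8% → varenicline
Heavy smokers: varenicline 32/101 = 31.7%, bupropion 1/5 = 20.0% → varenicline
Varenicline has the higher rate in all 3 groups.

varenicline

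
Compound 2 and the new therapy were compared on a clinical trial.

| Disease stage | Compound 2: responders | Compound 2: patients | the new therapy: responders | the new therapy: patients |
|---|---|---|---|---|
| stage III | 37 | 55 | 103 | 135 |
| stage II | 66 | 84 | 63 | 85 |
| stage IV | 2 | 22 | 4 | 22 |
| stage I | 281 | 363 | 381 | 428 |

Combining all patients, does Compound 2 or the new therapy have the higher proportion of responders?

Stage III: Compound 2 37/55 = 67.3%, the new therapy 103/135 = 76.3% → the new therapy
Stage II: Compound 2 66/84 = 78.6%, the new therapy 63/85 = 74.1% → Compound 2
Stage IV: Compound 2 2/22 = 9.1%, the new therapy 4/22 = 18.2% → the new therapy
Stage I: Compound 2 281/363 = 77.4%, the new therapy 381/428 = 89.0% → the new therapy
Overall: Compound 2 386/524 = 73.7%, the new therapy 551/670 = 82.2% → the new therapy
(Neither sweeps every disease group, but the new therapy has the higher pooled rate.)

the new therapy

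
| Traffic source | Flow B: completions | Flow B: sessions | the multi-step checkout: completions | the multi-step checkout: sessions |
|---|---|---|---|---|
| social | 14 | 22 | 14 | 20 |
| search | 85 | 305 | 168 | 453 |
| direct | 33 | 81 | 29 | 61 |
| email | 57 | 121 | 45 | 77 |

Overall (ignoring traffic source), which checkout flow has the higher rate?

the multi-step checkout

Social: Flow B 14/22 = 63.6%, the multi-step checkout 14/20 = 70.0% → the multi-step checkout
Search: Flow B 85/305 = 27.9%, the multi-step checkout 168/453 = 37.1% → the multi-step checkout
Direct: Flow B 33/81 = 40.7%, the multi-step checkout 29/61 = 47.5% → the multi-step checkout
Email: Flow B 57/121 = 47.1%, the multi-step checkout 45/77 = 58.4% → the multi-step checkout
Overall: Flow B 189/529 = 35.7%, the multi-step checkout 256/611 = 41.9% → the multi-step checkout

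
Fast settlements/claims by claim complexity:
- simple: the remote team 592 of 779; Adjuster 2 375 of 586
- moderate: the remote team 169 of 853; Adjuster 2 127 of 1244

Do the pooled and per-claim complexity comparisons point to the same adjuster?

Yes

Simple: the remote team 592/779 = 76.0%, Adjuster 2 375/586 = 64.0% → the remote team
Moderate: the remote team 169/853 = 19.8%, Adjuster 2 127/1244 = 10.2% → the remote team
Overall: the remote team 761/1632 = 46.6%, Adjuster 2 502/1830 = 27.4% → the remote team
The remote team wins overall and in every claim group — no reversal.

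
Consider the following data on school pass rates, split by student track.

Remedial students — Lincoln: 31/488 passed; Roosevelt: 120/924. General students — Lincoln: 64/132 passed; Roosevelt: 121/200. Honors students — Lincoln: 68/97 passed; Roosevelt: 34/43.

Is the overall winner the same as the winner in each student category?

Remedial: Lincoln 31/488 = 6.4%, Roosevelt 120/924 = 13.0% → Roosevelt
General: Lincoln 64/132 = 48.5%, Roosevelt 121/200 = 60.5% → Roosevelt
Honors: Lincoln 68/97 = 70.1%, Roosevelt 34/43 = 79.1% → Roosevelt
Overall: Lincoln 163/717 = 22.7%, Roosevelt 275/1167 = 23.6% → Roosevelt
Roosevelt wins overall and in every student group — no reversal.

Yes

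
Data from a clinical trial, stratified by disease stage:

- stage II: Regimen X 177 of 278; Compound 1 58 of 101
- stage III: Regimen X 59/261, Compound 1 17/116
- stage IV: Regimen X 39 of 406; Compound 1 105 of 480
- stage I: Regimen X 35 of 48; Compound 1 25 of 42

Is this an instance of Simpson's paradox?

Stage II: Regimen X 177/278 = 63.7%, Compound 1 58/101 = 57.4% → Regimen X
Stage III: Regimen X 59/261 = 22.6%, Compound 1 17/116 = 14.7% → Regimen X
Stage IV: Regimen X 39/406 = 9.6%, Compound 1 105/480 = 21.9% → Compound 1
Stage I: Regimen X 35/48 = 72.9%, Compound 1 25/42 = 59.5% → Regimen X
Overall: Regimen X 310/993 = 31.2%, Compound 1 205/739 = 27.7% → Regimen X
Neither sweeps: Regimen X wins 3 of 4 groups, Compound 1 wins 1. Regimen X wins overall but not every group — no Simpson reversal.

No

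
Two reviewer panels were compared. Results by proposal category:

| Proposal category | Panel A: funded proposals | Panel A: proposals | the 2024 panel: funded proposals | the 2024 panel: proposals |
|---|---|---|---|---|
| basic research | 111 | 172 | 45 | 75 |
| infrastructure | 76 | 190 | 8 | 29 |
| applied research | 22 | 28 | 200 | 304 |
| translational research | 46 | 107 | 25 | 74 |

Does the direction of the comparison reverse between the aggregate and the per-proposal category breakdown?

Yes

Basic research: Panel A 111/172 = 64.5%, the 2024 panel 45/75 = 60.0% → Panel A
Infrastructure: Panel A 76/190 = 40.0%, the 2024 panel 8/29 = 27.6% → Panel A
Applied research: Panel A 22/28 = 78.6%, the 2024 panel 200/304 = 65.8% → Panel A
Translational research: Panel A 46/107 = 43.0%, the 2024 panel 25/74 = 33.8% → Panel A
Overall: Panel A 255/497 = 51.3%, the 2024 panel 278/482 = 57.7% → the 2024 panel
Panel A wins each proposal group but the 2024 panel wins overall — the comparison reverses. Panel A's proposals skew toward infrastructure, which has a lower base rate.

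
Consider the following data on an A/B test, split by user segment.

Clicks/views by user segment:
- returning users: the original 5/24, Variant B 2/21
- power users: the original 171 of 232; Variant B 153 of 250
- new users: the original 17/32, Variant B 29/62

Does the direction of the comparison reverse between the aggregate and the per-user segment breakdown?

Returning users: the original 5/24 = 20.8%, Variant B 2/21 = 9.5% → the original
Power users: the original 171/232 = 73.7%, Variant B 153/250 = 61.2% → the original
New users: the original 17/32 = 53.1%, Variant B 29/62 = 46.8% → the original
Overall: the original 193/288 = 67.0%, Variant B 184/333 = 55.3% → the original
The original wins overall and in every user group — no reversal.

No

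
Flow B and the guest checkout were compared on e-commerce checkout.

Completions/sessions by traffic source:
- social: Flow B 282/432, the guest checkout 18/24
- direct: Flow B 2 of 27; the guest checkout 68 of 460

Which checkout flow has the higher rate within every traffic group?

Social: Flow B 282/432 = 65.3%, the guest checkout 18/24 = 75.0% → the guest checkout
Direct: Flow B 2/27 = 7.4%, the guest checkout 68/460 = 14.8% → the guest checkout
The guest checkout has the higher rate in both groups.

the guest checkout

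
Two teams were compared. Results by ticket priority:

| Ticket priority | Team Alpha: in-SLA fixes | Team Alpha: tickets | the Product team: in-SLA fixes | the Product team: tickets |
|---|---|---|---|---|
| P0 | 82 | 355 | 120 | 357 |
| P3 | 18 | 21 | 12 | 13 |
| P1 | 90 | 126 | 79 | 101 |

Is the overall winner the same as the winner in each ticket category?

Yes

P0: Team Alpha 82/355 = 23.1%, the Product team 120/357 = 33.6% → the Product team
P3: Team Alpha 18/21 = 85.7%, the Product team 12/13 = 92.3% → the Product team
P1: Team Alpha 90/126 = 71.4%, the Product team 79/101 = 78.2% → the Product team
Overall: Team Alpha 190/502 = 37.8%, the Product team 211/471 = 44.8% → the Product team
The Product team wins overall and in every ticket group — no reversal.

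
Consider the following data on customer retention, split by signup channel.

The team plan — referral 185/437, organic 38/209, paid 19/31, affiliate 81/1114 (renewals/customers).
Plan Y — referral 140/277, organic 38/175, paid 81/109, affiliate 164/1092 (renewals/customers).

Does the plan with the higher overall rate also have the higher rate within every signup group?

Referral: the team plan 185/437 = 42.3%, Plan Y 140/277 = 50.5% → Plan Y
Organic: the team plan 38/209 = 18.2%, Plan Y 38/175 = 21.7% → Plan Y
Paid: the team plan 19/31 = 61.3%, Plan Y 81/109 = 74.3% → Plan Y
Affiliate: the team plan 81/1114 = 7.3%, Plan Y 164/1092 = 15.0% → Plan Y
Overall: the team plan 323/1791 = 18.0%, Plan Y 423/1653 = 25.6% → Plan Y
Plan Y wins overall and in every signup group — no reversal.

Yes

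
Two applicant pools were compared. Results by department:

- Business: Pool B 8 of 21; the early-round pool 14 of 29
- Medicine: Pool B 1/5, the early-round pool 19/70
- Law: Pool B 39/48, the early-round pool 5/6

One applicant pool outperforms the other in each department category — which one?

Business: Pool B 8/21 = 38.1%, the early-round pool 14/29 = 48.3% → the early-round pool
Medicine: Pool B 1/5 = 20.0%, the early-round pool 19/70 = 27.1% → the early-round pool
Law: Pool B 39/48 = 81.2%, the early-round pool 5/6 = 83.3% → the early-round pool
The early-round pool has the higher rate in all 3 groups.

the early-round pool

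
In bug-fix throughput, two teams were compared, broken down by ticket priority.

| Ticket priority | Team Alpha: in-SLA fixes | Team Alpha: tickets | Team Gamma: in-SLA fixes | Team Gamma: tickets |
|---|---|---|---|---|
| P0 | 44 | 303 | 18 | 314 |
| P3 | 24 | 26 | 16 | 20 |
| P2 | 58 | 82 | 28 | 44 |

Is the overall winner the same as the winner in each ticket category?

Yes

P0: Team Alpha 44/303 = 14.5%, Team Gamma 18/314 = 5.7% → Team Alpha
P3: Team Alpha 24/26 = 92.3%, Team Gamma 16/20 = 80.0% → Team Alpha
P2: Team Alpha 58/82 = 70.7%, Team Gamma 28/44 = 63.6% → Team Alpha
Overall: Team Alpha 126/411 = 30.7%, Team Gamma 62/378 = 16.4% → Team Alpha
Team Alpha wins overall and in every ticket group — no reversal.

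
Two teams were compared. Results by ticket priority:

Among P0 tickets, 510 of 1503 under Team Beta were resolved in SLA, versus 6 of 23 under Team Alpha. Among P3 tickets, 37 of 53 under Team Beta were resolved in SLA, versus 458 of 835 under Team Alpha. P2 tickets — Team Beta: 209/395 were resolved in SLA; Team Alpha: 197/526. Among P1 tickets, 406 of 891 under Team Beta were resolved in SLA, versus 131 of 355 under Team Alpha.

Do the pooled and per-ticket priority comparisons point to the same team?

P0: Team Beta 510/1503 = 33.9%, Team Alpha 6/23 = 26.1% → Team Beta
P3: Team Beta 37/53 = 69.8%, Team Alpha 458/835 = 54.9% → Team Beta
P2: Team Beta 209/395 = 52.9%, Team Alpha 197/526 = 37.5% → Team Beta
P1: Team Beta 406/891 = 45.6%, Team Alpha 131/355 = 36.9% → Team Beta
Overall: Team Beta 1162/2842 = 40.9%, Team Alpha 792/1739 = 45.5% → Team Alpha
Team Beta wins each ticket group but Team Alpha wins overall — the comparison reverses. Team Beta's tickets skew toward P0, which has a lower base rate.

No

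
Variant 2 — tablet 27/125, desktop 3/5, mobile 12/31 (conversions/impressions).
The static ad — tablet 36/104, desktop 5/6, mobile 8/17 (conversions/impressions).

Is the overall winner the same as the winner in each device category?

Tablet: Variant 2 27/125 = 21.6%, the static ad 36/104 = 34.6% → the static ad
Desktop: Variant 2 3/5 = 60.0%, the static ad 5/6 = 83.3% → the static ad
Mobile: Variant 2 12/31 = 38.7%, the static ad 8/17 = 47.1% → the static ad
Overall: Variant 2 42/161 = 26.1%, the static ad 49/127 = 38.6% → the static ad
The static ad wins overall and in every device group — no reversal.

Yes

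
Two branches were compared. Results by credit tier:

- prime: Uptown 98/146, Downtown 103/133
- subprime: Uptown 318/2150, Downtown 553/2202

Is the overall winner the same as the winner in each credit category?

Yes

Prime: Uptown 98/146 = 67.1%, Downtown 103/133 = 77.4% → Downtown
Subprime: Uptown 318/2150 = 14.8%, Downtown 553/2202 = 25.1% → Downtown
Overall: Uptown 416/2296 = 18.1%, Downtown 656/2335 = 28.1% → Downtown
Downtown wins overall and in every credit group — no reversal.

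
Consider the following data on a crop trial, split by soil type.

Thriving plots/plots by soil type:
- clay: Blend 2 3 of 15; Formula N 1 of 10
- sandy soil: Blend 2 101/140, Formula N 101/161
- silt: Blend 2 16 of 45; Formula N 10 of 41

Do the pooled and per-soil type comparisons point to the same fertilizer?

Yes

Clay: Blend 2 3/15 = 20.0%, Formula N 1/10 = 10.0% → Blend 2
Sandy soil: Blend 2 101/140 = 72.1%, Formula N 101/161 = 62.7% → Blend 2
Silt: Blend 2 16/45 = 35.6%, Formula N 10/41 = 24.4% → Blend 2
Overall: Blend 2 120/200 = 60.0%, Formula N 112/212 = 52.8% → Blend 2
Blend 2 wins overall and in every soil group — no reversal.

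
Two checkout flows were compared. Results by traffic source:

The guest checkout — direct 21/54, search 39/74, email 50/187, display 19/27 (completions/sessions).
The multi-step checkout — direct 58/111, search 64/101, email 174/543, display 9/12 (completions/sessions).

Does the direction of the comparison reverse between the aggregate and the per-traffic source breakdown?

Direct: the guest checkout 21/54 = 38.9%, the multi-step checkout 58/111 = 52.3% → the multi-step checkout
Search: the guest checkout 39/74 = 52.7%, the multi-step checkout 64/101 = 63.4% → the multi-step checkout
Email: the guest checkout 50/187 = 26.7%, the multi-step checkout 174/543 = 32.0% → the multi-step checkout
Display: the guest checkout 19/27 = 70.4%, the multi-step checkout 9/12 = 75.0% → the multi-step checkout
Overall: the guest checkout 129/342 = 37.7%, the multi-step checkout 305/767 = 39.8% → the multi-step checkout
The multi-step checkout wins overall and in every traffic group — no reversal.

No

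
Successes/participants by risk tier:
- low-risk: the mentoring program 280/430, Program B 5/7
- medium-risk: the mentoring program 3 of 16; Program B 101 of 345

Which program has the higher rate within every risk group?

Low-risk: the mentoring program 280/430 = 65.1%, Program B 5/7 = 71.4% → Program B
Medium-risk: the mentoring program 3/16 = 18.8%, Program B 101/345 = 29.3% → Program B
Program B has the higher rate in both groups.

Program B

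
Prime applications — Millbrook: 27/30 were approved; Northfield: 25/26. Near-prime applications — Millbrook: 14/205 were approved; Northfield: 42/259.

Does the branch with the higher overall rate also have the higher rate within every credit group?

Yes

Prime: Millbrook 27/30 = 90.0%, Northfield 25/26 = 96.2% → Northfield
Near-prime: Millbrook 14/205 = 6.8%, Northfield 42/259 = 16.2% → Northfield
Overall: Millbrook 41/235 = 17.4%, Northfield 67/285 = 23.5% → Northfield
Northfield wins overall and in every credit group — no reversal.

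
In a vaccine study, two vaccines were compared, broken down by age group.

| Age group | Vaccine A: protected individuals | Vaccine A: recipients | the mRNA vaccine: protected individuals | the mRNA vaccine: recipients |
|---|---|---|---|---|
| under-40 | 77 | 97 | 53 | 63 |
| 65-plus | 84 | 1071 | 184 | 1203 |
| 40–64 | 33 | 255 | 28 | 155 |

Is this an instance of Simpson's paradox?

Under-40: Vaccine A 77/97 = 79.4%, the mRNA vaccine 53/63 = 84.1% → the mRNA vaccine
65-plus: Vaccine A 84/1071 = 7.8%, the mRNA vaccine 184/1203 = 15.3% → the mRNA vaccine
40–64: Vaccine A 33/255 = 12.9%, the mRNA vaccine 28/155 = 18.1% → the mRNA vaccine
Overall: Vaccine A 194/1423 = 13.6%, the mRNA vaccine 265/1421 = 18.6% → the mRNA vaccine
The mRNA vaccine wins overall and in every age group — no reversal.

No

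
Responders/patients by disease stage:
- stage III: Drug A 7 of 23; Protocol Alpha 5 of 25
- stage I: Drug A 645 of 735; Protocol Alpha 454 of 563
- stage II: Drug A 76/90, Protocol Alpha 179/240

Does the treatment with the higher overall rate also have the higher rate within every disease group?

Yes

Stage III: Drug A 7/23 = 30.4%, Protocol Alpha 5/25 = 20.0% → Drug A
Stage I: Drug A 645/735 = 87.8%, Protocol Alpha 454/563 = 80.6% → Drug A
Stage II: Drug A 76/90 = 84.4%, Protocol Alpha 179/240 = 74.6% → Drug A
Overall: Drug A 728/848 = 85.8%, Protocol Alpha 638/828 = 77.1% → Drug A
Drug A wins overall and in every disease group — no reversal.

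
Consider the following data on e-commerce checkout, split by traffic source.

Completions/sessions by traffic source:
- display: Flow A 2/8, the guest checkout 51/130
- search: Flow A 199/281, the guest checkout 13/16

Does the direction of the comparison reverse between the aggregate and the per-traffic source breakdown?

Yes

Display: Flow A 2/8 = 25.0%, the guest checkout 51/130 = 39.2% → the guest checkout
Search: Flow A 199/281 = 70.8%, the guest checkout 13/16 = 81.2% → the guest checkout
Overall: Flow A 201/289 = 69.6%, the guest checkout 64/146 = 43.8% → Flow A
The guest checkout wins each traffic group but Flow A wins overall — the comparison reverses. The guest checkout's sessions skew toward display, which has a lower base rate.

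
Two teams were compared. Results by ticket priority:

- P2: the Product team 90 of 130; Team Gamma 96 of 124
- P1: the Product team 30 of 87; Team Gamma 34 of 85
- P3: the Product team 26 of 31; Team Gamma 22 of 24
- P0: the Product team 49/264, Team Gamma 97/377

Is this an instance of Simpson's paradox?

P2: the Product team 90/130 = 69.2%, Team Gamma 96/124 = 77.4% → Team Gamma
P1: the Product team 30/87 = 34.5%, Team Gamma 34/85 = 40.0% → Team Gamma
P3: the Product team 26/31 = 83.9%, Team Gamma 22/24 = 91.7% → Team Gamma
P0: the Product team 49/264 = 18.6%, Team Gamma 97/377 = 25.7% → Team Gamma
Overall: the Product team 195/512 = 38.1%, Team Gamma 249/610 = 40.8% → Team Gamma
Team Gamma wins overall and in every ticket group — no reversal.

No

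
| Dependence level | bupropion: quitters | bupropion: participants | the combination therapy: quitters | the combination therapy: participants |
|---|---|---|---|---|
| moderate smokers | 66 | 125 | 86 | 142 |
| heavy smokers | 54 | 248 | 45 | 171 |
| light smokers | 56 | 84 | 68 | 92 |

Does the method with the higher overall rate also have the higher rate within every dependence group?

Moderate smokers: bupropion 66/125 = 52.8%, the combination therapy 86/142 = 60.6% → the combination therapy
Heavy smokers: bupropion 54/248 = 21.8%, the combination therapy 45/171 = 26.3% → the combination therapy
Light smokers: bupropion 56/84 = 66.7%, the combination therapy 68/92 = 73.9% → the combination therapy
Overall: bupropion 176/457 = 38.5%, the combination therapy 199/405 = 49.1% → the combination therapy
The combination therapy wins overall and in every dependence group — no reversal.

Yes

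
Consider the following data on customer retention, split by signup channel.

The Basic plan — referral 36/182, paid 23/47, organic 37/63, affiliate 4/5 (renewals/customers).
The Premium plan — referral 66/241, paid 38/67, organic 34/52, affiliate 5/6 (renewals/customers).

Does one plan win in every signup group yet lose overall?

Referral: the Basic plan 36/182 = 19.8%, the Premium plan 66/241 = 27.4% → the Premium plan
Paid: the Basic plan 23/47 = 48.9%, the Premium plan 38/67 = 56.7% → the Premium plan
Organic: the Basic plan 37/63 = 58.7%, the Premium plan 34/52 = 65.4% → the Premium plan
Affiliate: the Basic plan 4/5 = 80.0%, the Premium plan 5/6 = 83.3% → the Premium plan
Overall: the Basic plan 100/297 = 33.7%, the Premium plan 143/366 = 39.1% → the Premium plan
The Premium plan wins overall and in every signup group — no reversal.

No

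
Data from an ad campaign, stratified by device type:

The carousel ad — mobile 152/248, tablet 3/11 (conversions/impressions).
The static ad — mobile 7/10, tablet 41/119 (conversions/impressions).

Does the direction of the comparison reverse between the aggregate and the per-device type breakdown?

Yes

Mobile: the carousel ad 152/248 = 61.3%, the static ad 7/10 = 70.0% → the static ad
Tablet: the carousel ad 3/11 = 27.3%, the static ad 41/119 = 34.5% → the static ad
Overall: the carousel ad 155/259 = 59.8%, the static ad 48/129 = 37.2% → the carousel ad
The static ad wins each device group but the carousel ad wins overall — the comparison reverses. The static ad's impressions skew toward tablet, which has a lower base rate.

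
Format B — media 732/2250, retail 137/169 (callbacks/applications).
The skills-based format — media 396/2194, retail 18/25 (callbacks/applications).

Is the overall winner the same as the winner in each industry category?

Media: Format B 732/2250 = 32.5%, the skills-based format 396/2194 = 18.0% → Format B
Retail: Format B 137/169 = 81.1%, the skills-based format 18/25 = 72.0% → Format B
Overall: Format B 869/2419 = 35.9%, the skills-based format 414/2219 = 18.7% → Format B
Format B wins overall and in every industry group — no reversal.

Yes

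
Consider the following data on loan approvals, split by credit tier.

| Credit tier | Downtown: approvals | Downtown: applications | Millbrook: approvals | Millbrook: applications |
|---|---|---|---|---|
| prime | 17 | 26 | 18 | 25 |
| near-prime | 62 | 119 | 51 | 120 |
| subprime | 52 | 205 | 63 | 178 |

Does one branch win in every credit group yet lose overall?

No

Prime: Downtown 17/26 = 65.4%, Millbrook 18/25 = 72.0% → Millbrook
Near-prime: Downtown 62/119 = 52.1%, Millbrook 51/120 = 42.5% → Downtown
Subprime: Downtown 52/205 = 25.4%, Millbrook 63/178 = 35.4% → Millbrook
Overall: Downtown 131/350 = 37.4%, Millbrook 132/323 = 40.9% → Millbrook
Neither sweeps: Downtown wins 1 of 3 groups, Millbrook wins 2. Millbrook wins overall but not every group — no Simpson reversal.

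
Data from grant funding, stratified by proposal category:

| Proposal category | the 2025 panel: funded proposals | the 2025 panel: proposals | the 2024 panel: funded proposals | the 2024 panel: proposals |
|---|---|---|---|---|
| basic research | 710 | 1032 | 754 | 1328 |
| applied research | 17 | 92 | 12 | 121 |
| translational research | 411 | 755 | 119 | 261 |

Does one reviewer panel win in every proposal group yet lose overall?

No

Basic research: the 2025 panel 710/1032 = 68.8%, the 2024 panel 754/1328 = 56.8% → the 2025 panel
Applied research: the 2025 panel 17/92 = 18.5%, the 2024 panel 12/121 = 9.9% → the 2025 panel
Translational research: the 2025 panel 411/755 = 54.4%, the 2024 panel 119/261 = 45.6% → the 2025 panel
Overall: the 2025 panel 1138/1879 = 60.6%, the 2024 panel 885/1710 = 51.8% → the 2025 panel
The 2025 panel wins overall and in every proposal group — no reversal.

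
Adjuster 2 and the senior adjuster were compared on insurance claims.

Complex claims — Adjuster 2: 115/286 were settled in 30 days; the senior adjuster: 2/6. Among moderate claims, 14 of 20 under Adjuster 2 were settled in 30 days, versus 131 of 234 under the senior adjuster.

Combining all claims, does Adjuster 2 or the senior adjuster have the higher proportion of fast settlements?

Complex: Adjuster 2 115/286 = 40.2%, the senior adjuster 2/6 = 33.3% → Adjuster 2
Moderate: Adjuster 2 14/20 = 70.0%, the senior adjuster 131/234 = 56.0% → Adjuster 2
Overall: Adjuster 2 129/306 = 42.2%, the senior adjuster 133/240 = 55.4% → the senior adjuster
(Adjuster 2 wins every claim group but the senior adjuster wins overall — Adjuster 2's claims skew toward the low-rate complex group.)

the senior adjuster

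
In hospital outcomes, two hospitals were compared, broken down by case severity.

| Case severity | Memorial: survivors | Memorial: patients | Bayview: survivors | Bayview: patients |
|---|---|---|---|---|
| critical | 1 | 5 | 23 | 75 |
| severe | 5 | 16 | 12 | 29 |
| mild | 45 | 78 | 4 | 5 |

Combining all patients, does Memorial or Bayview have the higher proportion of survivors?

Memorial

Critical: Memorial 1/5 = 20.0%, Bayview 23/75 = 30.7% → Bayview
Severe: Memorial 5/16 = 31.2%, Bayview 12/29 = 41.4% → Bayview
Mild: Memorial 45/78 = 57.7%, Bayview 4/5 = 80.0% → Bayview
Overall: Memorial 51/99 = 51.5%, Bayview 39/109 = 35.8% → Memorial
(Bayview wins every case group but Memorial wins overall — Bayview's patients skew toward the low-rate critical group.)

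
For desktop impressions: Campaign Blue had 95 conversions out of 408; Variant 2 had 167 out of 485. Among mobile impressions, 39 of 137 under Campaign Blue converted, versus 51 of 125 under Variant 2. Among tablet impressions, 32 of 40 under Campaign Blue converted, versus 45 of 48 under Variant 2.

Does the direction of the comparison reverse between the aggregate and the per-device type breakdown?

Desktop: Campaign Blue 95/408 = 23.3%, Variant 2 167/485 = 34.4% → Variant 2
Mobile: Campaign Blue 39/137 = 28.5%, Variant 2 51/125 = 40.8% → Variant 2
Tablet: Campaign Blue 32/40 = 80.0%, Variant 2 45/48 = 93.8% → Variant 2
Overall: Campaign Blue 166/585 = 28.4%, Variant 2 263/658 = 40.0% → Variant 2
Variant 2 wins overall and in every device group — no reversal.

No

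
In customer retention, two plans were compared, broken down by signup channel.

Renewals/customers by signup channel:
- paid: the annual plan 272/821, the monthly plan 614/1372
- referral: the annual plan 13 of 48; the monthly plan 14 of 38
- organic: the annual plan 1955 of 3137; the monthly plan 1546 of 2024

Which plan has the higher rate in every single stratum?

Paid: the annual plan 272/821 = 33.1%, the monthly plan 614/1372 = 44.8% → the monthly plan
Referral: the annual plan 13/48 = 27.1%, the monthly plan 14/38 = 36.8% → the monthly plan
Organic: the annual plan 1955/3137 = 62.3%, the monthly plan 1546/2024 = 76.4% → the monthly plan
The monthly plan has the higher rate in all 3 groups.

the monthly plan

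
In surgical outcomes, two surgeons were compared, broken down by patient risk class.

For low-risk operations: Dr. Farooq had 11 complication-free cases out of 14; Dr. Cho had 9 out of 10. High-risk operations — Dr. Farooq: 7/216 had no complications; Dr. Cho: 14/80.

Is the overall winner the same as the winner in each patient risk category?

Yes

Low-risk: Dr. Farooq 11/14 = 78.6%, Dr. Cho 9/10 = 90.0% → Dr. Cho
High-risk: Dr. Farooq 7/216 = 3.2%, Dr. Cho 14/80 = 17.5% → Dr. Cho
Overall: Dr. Farooq 18/230 = 7.8%, Dr. Cho 23/90 = 25.6% → Dr. Cho
Dr. Cho wins overall and in every patient risk group — no reversal.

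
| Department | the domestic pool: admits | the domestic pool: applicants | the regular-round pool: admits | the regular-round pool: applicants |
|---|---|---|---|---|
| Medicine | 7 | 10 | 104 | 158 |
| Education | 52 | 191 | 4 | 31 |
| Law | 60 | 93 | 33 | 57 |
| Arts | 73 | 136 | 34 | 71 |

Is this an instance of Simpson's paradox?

Medicine: the domestic pool 7/10 = 70.0%, the regular-round pool 104/158 = 65.8% → the domestic pool
Education: the domestic pool 52/191 = 27.2%, the regular-round pool 4/31 = 12.9% → the domestic pool
Law: the domestic pool 60/93 = 64.5%, the regular-round pool 33/57 = 57.9% → the domestic pool
Arts: the domestic pool 73/136 = 53.7%, the regular-round pool 34/71 = 47.9% → the domestic pool
Overall: the domestic pool 192/430 = 44.7%, the regular-round pool 175/317 = 55.2% → the regular-round pool
The domestic pool wins each department group but the regular-round pool wins overall — the comparison reverses. The domestic pool's applicants skew toward Education, which has a lower base rate.

Yes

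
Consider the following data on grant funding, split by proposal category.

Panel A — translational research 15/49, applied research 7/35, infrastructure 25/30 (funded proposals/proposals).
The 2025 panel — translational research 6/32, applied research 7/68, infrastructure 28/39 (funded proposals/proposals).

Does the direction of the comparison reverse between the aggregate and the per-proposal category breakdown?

No

Translational research: Panel A 15/49 = 30.6%, the 2025 panel 6/32 = 18.8% → Panel A
Applied research: Panel A 7/35 = 20.0%, the 2025 panel 7/68 = 10.3% → Panel A
Infrastructure: Panel A 25/30 = 83.3%, the 2025 panel 28/39 = 71.8% → Panel A
Overall: Panel A 47/114 = 41.2%, the 2025 panel 41/139 = 29.5% → Panel A
Panel A wins overall and in every proposal group — no reversal.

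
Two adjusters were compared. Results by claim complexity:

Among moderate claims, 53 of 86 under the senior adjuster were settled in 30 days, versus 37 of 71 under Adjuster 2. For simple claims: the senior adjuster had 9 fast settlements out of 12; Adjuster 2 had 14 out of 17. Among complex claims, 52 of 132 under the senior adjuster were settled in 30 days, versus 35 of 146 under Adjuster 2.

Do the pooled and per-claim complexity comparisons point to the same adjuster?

Moderate: the senior adjuster 53/86 = 61.6%, Adjuster 2 37/71 = 52.1% → the senior adjuster
Simple: the senior adjuster 9/12 = 75.0%, Adjuster 2 14/17 = 82.4% → Adjuster 2
Complex: the senior adjuster 52/132 = 39.4%, Adjuster 2 35/146 = 24.0% → the senior adjuster
Overall: the senior adjuster 114/230 = 49.6%, Adjuster 2 86/234 = 36.8% → the senior adjuster
Neither sweeps: the senior adjuster wins 2 of 3 groups, Adjuster 2 wins 1. The senior adjuster wins overall but not every group — no Simpson reversal.

No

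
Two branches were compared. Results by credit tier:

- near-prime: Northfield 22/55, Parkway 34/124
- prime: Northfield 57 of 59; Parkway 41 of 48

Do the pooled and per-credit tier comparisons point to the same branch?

Yes

Near-prime: Northfield 22/55 = 40.0%, Parkway 34/124 = 27.4% → Northfield
Prime: Northfield 57/59 = 96.6%, Parkway 41/48 = 85.4% → Northfield
Overall: Northfield 79/114 = 69.3%, Parkway 75/172 = 43.6% → Northfield
Northfield wins overall and in every credit group — no reversal.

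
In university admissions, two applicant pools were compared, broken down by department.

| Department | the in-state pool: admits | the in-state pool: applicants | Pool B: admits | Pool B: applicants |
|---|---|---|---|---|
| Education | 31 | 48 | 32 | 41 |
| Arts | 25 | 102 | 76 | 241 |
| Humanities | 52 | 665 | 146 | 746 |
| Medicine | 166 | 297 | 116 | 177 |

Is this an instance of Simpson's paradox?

Education: the in-state pool 31/48 = 64.6%, Pool B 32/41 = 78.0% → Pool B
Arts: the in-state pool 25/102 = 24.5%, Pool B 76/241 = 31.5% → Pool B
Humanities: the in-state pool 52/665 = 7.8%, Pool B 146/746 = 19.6% → Pool B
Medicine: the in-state pool 166/297 = 55.9%, Pool B 116/177 = 65.5% → Pool B
Overall: the in-state pool 274/1112 = 24.6%, Pool B 370/1205 = 30.7% → Pool B
Pool B wins overall and in every department group — no reversal.

No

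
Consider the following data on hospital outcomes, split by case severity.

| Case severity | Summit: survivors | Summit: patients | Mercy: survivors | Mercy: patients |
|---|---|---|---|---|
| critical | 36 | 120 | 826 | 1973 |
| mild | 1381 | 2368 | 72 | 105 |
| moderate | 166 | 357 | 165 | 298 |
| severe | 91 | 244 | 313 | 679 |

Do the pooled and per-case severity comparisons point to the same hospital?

No

Critical: Summit 36/120 = 30.0%, Mercy 826/1973 = 41.9% → Mercy
Mild: Summit 1381/2368 = 58.3%, Mercy 72/105 = 68.6% → Mercy
Moderate: Summit 166/357 = 46.5%, Mercy 165/298 = 55.4% → Mercy
Severe: Summit 91/244 = 37.3%, Mercy 313/679 = 46.1% → Mercy
Overall: Summit 1674/3089 = 54.2%, Mercy 1376/3055 = 45.0% → Summit
Mercy wins each case group but Summit wins overall — the comparison reverses. Mercy's patients skew toward critical, which has a lower base rate.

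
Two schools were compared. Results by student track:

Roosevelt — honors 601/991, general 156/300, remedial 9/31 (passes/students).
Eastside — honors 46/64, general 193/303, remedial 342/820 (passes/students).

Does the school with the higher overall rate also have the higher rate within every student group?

Honors: Roosevelt 601/991 = 60.6%, Eastside 46/64 = 71.9% → Eastside
General: Roosevelt 156/300 = 52.0%, Eastside 193/303 = 63.7% → Eastside
Remedial: Roosevelt 9/31 = 29.0%, Eastside 342/820 = 41.7% → Eastside
Overall: Roosevelt 766/1322 = 57.9%, Eastside 581/1187 = 48.9% → Roosevelt
Eastside wins each student group but Roosevelt wins overall — the comparison reverses. Eastside's students skew toward remedial, which has a lower base rate.

No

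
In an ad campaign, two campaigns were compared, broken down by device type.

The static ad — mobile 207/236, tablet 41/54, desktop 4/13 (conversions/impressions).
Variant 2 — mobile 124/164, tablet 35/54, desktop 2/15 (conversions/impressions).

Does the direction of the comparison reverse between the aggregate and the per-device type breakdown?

No

Mobile: the static ad 207/236 = 87.7%, Variant 2 124/164 = 75.6% → the static ad
Tablet: the static ad 41/54 = 75.9%, Variant 2 35/54 = 64.8% → the static ad
Desktop: the static ad 4/13 = 30.8%, Variant 2 2/15 = 13.3% → the static ad
Overall: the static ad 252/303 = 83.2%, Variant 2 161/233 = 69.1% → the static ad
The static ad wins overall and in every device group — no reversal.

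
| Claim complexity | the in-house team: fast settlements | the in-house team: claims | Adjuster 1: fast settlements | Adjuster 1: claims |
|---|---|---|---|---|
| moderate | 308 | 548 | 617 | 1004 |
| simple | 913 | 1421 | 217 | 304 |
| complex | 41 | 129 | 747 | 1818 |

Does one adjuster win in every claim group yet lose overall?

Moderate: the in-house team 308/548 = 56.2%, Adjuster 1 617/1004 = 61.5% → Adjuster 1
Simple: the in-house team 913/1421 = 64.3%, Adjuster 1 217/304 = 71.4% → Adjuster 1
Complex: the in-house team 41/129 = 31.8%, Adjuster 1 747/1818 = 41.1% → Adjuster 1
Overall: the in-house team 1262/2098 = 60.2%, Adjuster 1 1581/3126 = 50.6% → the in-house team
Adjuster 1 wins each claim group but the in-house team wins overall — the comparison reverses. Adjuster 1's claims skew toward complex, which has a lower base rate.

Yes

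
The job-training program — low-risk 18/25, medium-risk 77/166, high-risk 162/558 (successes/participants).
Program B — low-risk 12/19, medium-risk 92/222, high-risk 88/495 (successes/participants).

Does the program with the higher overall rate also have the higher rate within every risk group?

Low-risk: the job-training program 18/25 = 72.0%, Program B 12/19 = 63.2% → the job-training program
Medium-risk: the job-training program 77/166 = 46.4%, Program B 92/222 = 41.4% → the job-training program
High-risk: the job-training program 162/558 = 29.0%, Program B 88/495 = 17.8% → the job-training program
Overall: the job-training program 257/749 = 34.3%, Program B 192/736 = 26.1% → the job-training program
The job-training program wins overall and in every risk group — no reversal.

Yes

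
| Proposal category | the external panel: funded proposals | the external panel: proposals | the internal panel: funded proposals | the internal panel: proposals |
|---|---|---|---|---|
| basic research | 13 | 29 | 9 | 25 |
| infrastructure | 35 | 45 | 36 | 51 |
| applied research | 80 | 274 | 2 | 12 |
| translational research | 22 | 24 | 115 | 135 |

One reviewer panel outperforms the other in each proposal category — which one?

the external panel

Basic research: the external panel 13/29 = 44.8%, the internal panel 9/25 = 36.0% → the external panel
Infrastructure: the external panel 35/45 = 77.8%, the internal panel 36/51 = 70.6% → the external panel
Applied research: the external panel 80/274 = 29.2%, the internal panel 2/12 = 16.7% → the external panel
Translational research: the external panel 22/24 = 91.7%, the internal panel 115/135 = 85.2% → the external panel
The external panel has the higher rate in all 4 groups.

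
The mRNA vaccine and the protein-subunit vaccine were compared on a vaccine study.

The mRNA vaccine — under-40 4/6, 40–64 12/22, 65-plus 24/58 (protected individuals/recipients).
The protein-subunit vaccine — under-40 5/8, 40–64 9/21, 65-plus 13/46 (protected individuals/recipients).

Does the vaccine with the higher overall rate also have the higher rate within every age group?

Under-40: the mRNA vaccine 4/6 = 66.7%, the protein-subunit vaccine 5/8 = 62.5% → the mRNA vaccine
40–64: the mRNA vaccine 12/22 = 54.5%, the protein-subunit vaccine 9/21 = 42.9% → the mRNA vaccine
65-plus: the mRNA vaccine 24/58 = 41.4%, the protein-subunit vaccine 13/46 = 28.3% → the mRNA vaccine
Overall: the mRNA vaccine 40/86 = 46.5%, the protein-subunit vaccine 27/75 = 36.0% → the mRNA vaccine
The mRNA vaccine wins overall and in every age group — no reversal.

Yes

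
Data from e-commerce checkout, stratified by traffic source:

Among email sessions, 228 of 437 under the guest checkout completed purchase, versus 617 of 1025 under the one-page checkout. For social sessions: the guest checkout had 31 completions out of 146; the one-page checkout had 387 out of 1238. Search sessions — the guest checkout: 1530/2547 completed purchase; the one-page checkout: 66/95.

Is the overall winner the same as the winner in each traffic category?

No

Email: the guest checkout 228/437 = 52.2%, the one-page checkout 617/1025 = 60.2% → the one-page checkout
Social: the guest checkout 31/146 = 21.2%, the one-page checkout 387/1238 = 31.3% → the one-page checkout
Search: the guest checkout 1530/2547 = 60.1%, the one-page checkout 66/95 = 69.5% → the one-page checkout
Overall: the guest checkout 1789/3130 = 57.2%, the one-page checkout 1070/2358 = 45.4% → the guest checkout
The one-page checkout wins each traffic group but the guest checkout wins overall — the comparison reverses. The one-page checkout's sessions skew toward social, which has a lower base rate.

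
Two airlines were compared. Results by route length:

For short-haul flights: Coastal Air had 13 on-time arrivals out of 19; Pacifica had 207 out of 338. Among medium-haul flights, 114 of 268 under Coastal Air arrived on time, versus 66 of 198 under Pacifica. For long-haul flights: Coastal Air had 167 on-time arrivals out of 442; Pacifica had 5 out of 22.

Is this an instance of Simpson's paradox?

Short-haul: Coastal Air 13/19 = 68.4%, Pacifica 207/338 = 61.2% → Coastal Air
Medium-haul: Coastal Air 114/268 = 42.5%, Pacifica 66/198 = 33.3% → Coastal Air
Long-haul: Coastal Air 167/442 = 37.8%, Pacifica 5/22 = 22.7% → Coastal Air
Overall: Coastal Air 294/729 = 40.3%, Pacifica 278/558 = 49.8% → Pacifica
Coastal Air wins each route group but Pacifica wins overall — the comparison reverses. Coastal Air's flights skew toward long-haul, which has a lower base rate.

Yes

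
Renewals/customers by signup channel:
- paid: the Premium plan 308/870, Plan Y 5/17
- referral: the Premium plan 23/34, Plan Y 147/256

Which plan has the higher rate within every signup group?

the Premium plan

Paid: the Premium plan 308/870 = 35.4%, Plan Y 5/17 = 29.4% → the Premium plan
Referral: the Premium plan 23/34 = 67.6%, Plan Y 147/256 = 57.4% → the Premium plan
The Premium plan has the higher rate in both groups.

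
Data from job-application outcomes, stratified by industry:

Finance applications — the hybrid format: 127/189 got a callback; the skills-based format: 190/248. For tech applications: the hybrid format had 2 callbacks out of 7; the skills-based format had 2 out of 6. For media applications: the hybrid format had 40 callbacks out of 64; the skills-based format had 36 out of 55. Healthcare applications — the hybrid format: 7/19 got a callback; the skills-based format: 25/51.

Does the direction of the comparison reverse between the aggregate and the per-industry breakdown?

Finance: the hybrid format 127/189 = 67.2%, the skills-based format 190/248 = 76.6% → the skills-based format
Tech: the hybrid format 2/7 = 28.6%, the skills-based format 2/6 = 33.3% → the skills-based format
Media: the hybrid format 40/64 = 62.5%, the skills-based format 36/55 = 65.5% → the skills-based format
Healthcare: the hybrid format 7/19 = 36.8%, the skills-based format 25/51 = 49.0% → the skills-based format
Overall: the hybrid format 176/279 = 63.1%, the skills-based format 253/360 = 70.3% → the skills-based format
The skills-based format wins overall and in every industry group — no reversal.

No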